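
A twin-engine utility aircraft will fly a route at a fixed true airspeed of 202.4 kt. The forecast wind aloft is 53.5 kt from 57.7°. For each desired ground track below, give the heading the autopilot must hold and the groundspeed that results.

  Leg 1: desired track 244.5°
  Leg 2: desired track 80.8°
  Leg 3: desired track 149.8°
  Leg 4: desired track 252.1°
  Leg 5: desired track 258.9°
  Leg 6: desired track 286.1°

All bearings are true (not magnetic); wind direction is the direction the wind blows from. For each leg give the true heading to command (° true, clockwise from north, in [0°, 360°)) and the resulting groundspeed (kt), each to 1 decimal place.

Leg 1: desired track 244.5°; wind correction +1.8° → command heading 246.3°, groundspeed 255.4 kt
Leg 2: desired track 80.8°; wind correction -6.0° → command heading 74.8°, groundspeed 152.1 kt
Leg 3: desired track 149.8°; wind correction -15.3° → command heading 134.5°, groundspeed 197.2 kt
Leg 4: desired track 252.1°; wind correction +3.8° → command heading 255.9°, groundspeed 253.8 kt
Leg 5: desired track 258.9°; wind correction +5.5° → command heading 264.4°, groundspeed 251.4 kt
Leg 6: desired track 286.1°; wind correction +11.4° → command heading 297.5°, groundspeed 233.9 kt

Leg 1: heading=246.3°, groundspeed=255.4 kt
Leg 2: heading=74.8°, groundspeed=152.1 kt
Leg 3: heading=134.5°, groundspeed=197.2 kt
Leg 4: heading=255.9°, groundspeed=253.8 kt
Leg 5: heading=264.4°, groundspeed=251.4 kt
Leg 6: heading=297.5°, groundspeed=233.9 kt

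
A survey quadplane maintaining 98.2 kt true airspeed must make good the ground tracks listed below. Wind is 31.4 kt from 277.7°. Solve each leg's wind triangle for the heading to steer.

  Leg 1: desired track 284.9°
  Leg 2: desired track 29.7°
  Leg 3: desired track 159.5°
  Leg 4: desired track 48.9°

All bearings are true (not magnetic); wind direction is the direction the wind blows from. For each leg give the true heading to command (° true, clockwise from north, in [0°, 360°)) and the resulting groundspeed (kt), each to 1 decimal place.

Leg 1: heading=282.6°, groundspeed=67.0 kt
Leg 2: heading=12.5°, groundspeed=105.5 kt
Leg 3: heading=175.9°, groundspeed=109.1 kt
Leg 4: heading=35.0°, groundspeed=116.0 kt

Leg 1: desired track 284.9°; wind correction -2.3° → command heading 282.6°, groundspeed 67.0 kt
Leg 2: desired track 29.7°; wind correction -17.2° → command heading 12.5°, groundspeed 105.5 kt
Leg 3: desired track 159.5°; wind correction +16.4° → command heading 175.9°, groundspeed 109.1 kt
Leg 4: desired track 48.9°; wind correction -13.9° → command heading 35.0°, groundspeed 116.0 kt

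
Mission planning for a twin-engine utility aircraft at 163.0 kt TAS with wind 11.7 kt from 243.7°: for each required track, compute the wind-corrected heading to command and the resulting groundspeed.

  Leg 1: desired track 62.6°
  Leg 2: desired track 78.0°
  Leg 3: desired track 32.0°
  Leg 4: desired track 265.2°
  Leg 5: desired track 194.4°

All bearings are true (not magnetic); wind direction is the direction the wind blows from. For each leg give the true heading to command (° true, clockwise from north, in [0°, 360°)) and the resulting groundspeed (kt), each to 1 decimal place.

Leg 1: desired track 62.6°; wind correction -0.1° → command heading 62.5°, groundspeed 174.7 kt
Leg 2: desired track 78.0°; wind correction +1.0° → command heading 79.0°, groundspeed 174.3 kt
Leg 3: desired track 32.0°; wind correction -2.2° → command heading 29.8°, groundspeed 172.8 kt
Leg 4: desired track 265.2°; wind correction -1.5° → command heading 263.7°, groundspeed 152.1 kt
Leg 5: desired track 194.4°; wind correction +3.1° → command heading 197.5°, groundspeed 155.1 kt

Leg 1: heading=62.5°, groundspeed=174.7 kt
Leg 2: heading=79.0°, groundspeed=174.3 kt
Leg 3: heading=29.8°, groundspeed=172.8 kt
Leg 4: heading=263.7°, groundspeed=152.1 kt
Leg 5: heading=197.5°, groundspeed=155.1 kt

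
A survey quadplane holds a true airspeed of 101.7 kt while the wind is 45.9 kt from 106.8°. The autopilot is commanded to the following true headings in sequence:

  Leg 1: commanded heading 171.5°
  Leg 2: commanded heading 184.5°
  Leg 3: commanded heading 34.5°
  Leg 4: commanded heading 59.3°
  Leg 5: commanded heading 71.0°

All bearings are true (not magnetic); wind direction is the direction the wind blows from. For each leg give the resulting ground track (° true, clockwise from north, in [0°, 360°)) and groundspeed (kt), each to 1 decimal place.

Leg 1: heading 171.5°; drift +26.8° → track 198.3°, groundspeed 92.0 kt
Leg 2: heading 184.5°; drift +26.0° → track 210.5°, groundspeed 102.3 kt
Leg 3: heading 34.5°; drift -26.5° → track 8.0°, groundspeed 98.0 kt
Leg 4: heading 59.3°; drift -25.6° → track 33.7°, groundspeed 78.4 kt
Leg 5: heading 71.0°; drift -22.6° → track 48.4°, groundspeed 69.8 kt

Leg 1: track=198.3°, groundspeed=92.0 kt
Leg 2: track=210.5°, groundspeed=102.3 kt
Leg 3: track=8.0°, groundspeed=98.0 kt
Leg 4: track=33.7°, groundspeed=78.4 kt
Leg 5: track=48.4°, groundspeed=69.8 kt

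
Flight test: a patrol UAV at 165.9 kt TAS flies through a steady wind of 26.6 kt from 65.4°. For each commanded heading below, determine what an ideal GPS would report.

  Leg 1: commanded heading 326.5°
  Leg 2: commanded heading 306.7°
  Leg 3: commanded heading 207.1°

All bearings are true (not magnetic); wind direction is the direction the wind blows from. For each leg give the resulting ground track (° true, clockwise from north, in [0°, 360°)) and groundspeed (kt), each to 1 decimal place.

Leg 1: heading 326.5°; drift -8.8° → track 317.7°, groundspeed 172.0 kt
Leg 2: heading 306.7°; drift -7.4° → track 299.3°, groundspeed 180.2 kt
Leg 3: heading 207.1°; drift +5.0° → track 212.1°, groundspeed 187.5 kt

Leg 1: track=317.7°, groundspeed=172.0 kt
Leg 2: track=299.3°, groundspeed=180.2 kt
Leg 3: track=212.1°, groundspeed=187.5 kt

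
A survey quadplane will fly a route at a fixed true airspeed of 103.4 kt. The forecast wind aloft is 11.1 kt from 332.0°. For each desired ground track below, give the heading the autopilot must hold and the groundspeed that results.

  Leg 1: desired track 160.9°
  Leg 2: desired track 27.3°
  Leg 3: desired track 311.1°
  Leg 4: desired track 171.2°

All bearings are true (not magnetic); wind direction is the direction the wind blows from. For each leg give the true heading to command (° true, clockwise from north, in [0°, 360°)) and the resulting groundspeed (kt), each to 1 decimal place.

Leg 1: desired track 160.9°; wind correction +1.0° → command heading 161.9°, groundspeed 114.4 kt
Leg 2: desired track 27.3°; wind correction -5.1° → command heading 22.2°, groundspeed 96.7 kt
Leg 3: desired track 311.1°; wind correction +2.2° → command heading 313.3°, groundspeed 93.0 kt
Leg 4: desired track 171.2°; wind correction +2.0° → command heading 173.2°, groundspeed 113.8 kt

Leg 1: heading=161.9°, groundspeed=114.4 kt
Leg 2: heading=22.2°, groundspeed=96.7 kt
Leg 3: heading=313.3°, groundspeed=93.0 kt
Leg 4: heading=173.2°, groundspeed=113.8 kt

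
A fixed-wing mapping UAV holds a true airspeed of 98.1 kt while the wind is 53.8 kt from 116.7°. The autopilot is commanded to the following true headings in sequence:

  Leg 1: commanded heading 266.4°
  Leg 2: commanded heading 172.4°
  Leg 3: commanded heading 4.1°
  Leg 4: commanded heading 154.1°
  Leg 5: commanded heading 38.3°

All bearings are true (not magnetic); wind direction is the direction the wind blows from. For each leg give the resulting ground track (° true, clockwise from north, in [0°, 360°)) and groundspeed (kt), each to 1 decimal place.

Leg 1: heading 266.4°; drift +10.6° → track 277.0°, groundspeed 147.1 kt
Leg 2: heading 172.4°; drift +33.3° → track 205.7°, groundspeed 81.1 kt
Leg 3: heading 4.1°; drift -22.7° → track 341.4°, groundspeed 128.7 kt
Leg 4: heading 154.1°; drift +30.6° → track 184.7°, groundspeed 64.3 kt
Leg 5: heading 38.3°; drift -31.1° → track 7.2°, groundspeed 102.0 kt

Leg 1: track=277.0°, groundspeed=147.1 kt
Leg 2: track=205.7°, groundspeed=81.1 kt
Leg 3: track=341.4°, groundspeed=128.7 kt
Leg 4: track=184.7°, groundspeed=64.3 kt
Leg 5: track=7.2°, groundspeed=102.0 kt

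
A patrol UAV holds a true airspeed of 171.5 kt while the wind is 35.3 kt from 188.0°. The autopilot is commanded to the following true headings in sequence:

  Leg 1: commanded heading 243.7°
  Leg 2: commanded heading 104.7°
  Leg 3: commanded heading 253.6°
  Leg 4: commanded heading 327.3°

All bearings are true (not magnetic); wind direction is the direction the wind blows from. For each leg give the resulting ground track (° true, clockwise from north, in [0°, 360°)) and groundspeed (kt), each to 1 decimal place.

Leg 1: track=254.6°, groundspeed=154.4 kt
Leg 2: track=92.9°, groundspeed=171.0 kt
Leg 3: track=265.2°, groundspeed=160.2 kt
Leg 4: track=333.9°, groundspeed=199.6 kt

Leg 1: heading 243.7°; drift +10.9° → track 254.6°, groundspeed 154.4 kt
Leg 2: heading 104.7°; drift -11.8° → track 92.9°, groundspeed 171.0 kt
Leg 3: heading 253.6°; drift +11.6° → track 265.2°, groundspeed 160.2 kt
Leg 4: heading 327.3°; drift +6.6° → track 333.9°, groundspeed 199.6 kt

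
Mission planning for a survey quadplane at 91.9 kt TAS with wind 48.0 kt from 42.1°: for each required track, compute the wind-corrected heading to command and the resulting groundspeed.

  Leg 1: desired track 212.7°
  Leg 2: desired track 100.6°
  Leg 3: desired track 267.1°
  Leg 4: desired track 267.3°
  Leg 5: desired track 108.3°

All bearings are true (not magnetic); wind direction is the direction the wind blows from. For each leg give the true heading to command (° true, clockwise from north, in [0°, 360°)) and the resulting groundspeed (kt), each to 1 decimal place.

Leg 1: desired track 212.7°; wind correction -4.9° → command heading 207.8°, groundspeed 138.9 kt
Leg 2: desired track 100.6°; wind correction -26.4° → command heading 74.2°, groundspeed 57.2 kt
Leg 3: desired track 267.1°; wind correction +21.7° → command heading 288.8°, groundspeed 119.3 kt
Leg 4: desired track 267.3°; wind correction +21.8° → command heading 289.1°, groundspeed 119.2 kt
Leg 5: desired track 108.3°; wind correction -28.5° → command heading 79.8°, groundspeed 61.4 kt

Leg 1: heading=207.8°, groundspeed=138.9 kt
Leg 2: heading=74.2°, groundspeed=57.2 kt
Leg 3: heading=288.8°, groundspeed=119.3 kt
Leg 4: heading=289.1°, groundspeed=119.2 kt
Leg 5: heading=79.8°, groundspeed=61.4 kt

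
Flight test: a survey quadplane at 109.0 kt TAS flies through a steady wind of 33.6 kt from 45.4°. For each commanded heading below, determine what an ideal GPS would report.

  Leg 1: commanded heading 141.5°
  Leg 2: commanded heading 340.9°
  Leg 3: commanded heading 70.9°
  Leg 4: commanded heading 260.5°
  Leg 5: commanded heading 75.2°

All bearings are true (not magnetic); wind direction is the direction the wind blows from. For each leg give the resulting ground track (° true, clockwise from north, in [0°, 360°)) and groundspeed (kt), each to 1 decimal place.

Leg 1: track=158.0°, groundspeed=117.4 kt
Leg 2: track=323.1°, groundspeed=99.3 kt
Leg 3: track=81.3°, groundspeed=80.0 kt
Leg 4: track=252.4°, groundspeed=137.9 kt
Leg 5: track=87.0°, groundspeed=81.6 kt

Leg 1: heading 141.5°; drift +16.5° → track 158.0°, groundspeed 117.4 kt
Leg 2: heading 340.9°; drift -17.8° → track 323.1°, groundspeed 99.3 kt
Leg 3: heading 70.9°; drift +10.4° → track 81.3°, groundspeed 80.0 kt
Leg 4: heading 260.5°; drift -8.1° → track 252.4°, groundspeed 137.9 kt
Leg 5: heading 75.2°; drift +11.8° → track 87.0°, groundspeed 81.6 kt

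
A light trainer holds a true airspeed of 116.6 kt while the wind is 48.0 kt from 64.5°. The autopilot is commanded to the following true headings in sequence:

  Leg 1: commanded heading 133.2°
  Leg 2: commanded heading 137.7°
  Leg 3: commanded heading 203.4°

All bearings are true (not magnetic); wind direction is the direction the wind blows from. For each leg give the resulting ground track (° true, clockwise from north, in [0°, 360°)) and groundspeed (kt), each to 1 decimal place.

Leg 1: heading 133.2°; drift +24.3° → track 157.5°, groundspeed 108.8 kt
Leg 2: heading 137.7°; drift +24.1° → track 161.8°, groundspeed 112.5 kt
Leg 3: heading 203.4°; drift +11.7° → track 215.1°, groundspeed 156.0 kt

Leg 1: track=157.5°, groundspeed=108.8 kt
Leg 2: track=161.8°, groundspeed=112.5 kt
Leg 3: track=215.1°, groundspeed=156.0 kt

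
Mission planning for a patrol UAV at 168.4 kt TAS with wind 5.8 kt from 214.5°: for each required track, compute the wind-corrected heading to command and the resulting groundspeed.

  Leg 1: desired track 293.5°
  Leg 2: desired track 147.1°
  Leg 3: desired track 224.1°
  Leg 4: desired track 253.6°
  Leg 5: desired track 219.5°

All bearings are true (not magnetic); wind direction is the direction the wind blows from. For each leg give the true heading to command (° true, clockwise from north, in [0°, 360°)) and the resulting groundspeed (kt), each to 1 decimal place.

Leg 1: heading=291.6°, groundspeed=167.2 kt
Leg 2: heading=148.9°, groundspeed=166.1 kt
Leg 3: heading=223.8°, groundspeed=162.7 kt
Leg 4: heading=252.4°, groundspeed=163.9 kt
Leg 5: heading=219.3°, groundspeed=162.6 kt

Leg 1: desired track 293.5°; wind correction -1.9° → command heading 291.6°, groundspeed 167.2 kt
Leg 2: desired track 147.1°; wind correction +1.8° → command heading 148.9°, groundspeed 166.1 kt
Leg 3: desired track 224.1°; wind correction -0.3° → command heading 223.8°, groundspeed 162.7 kt
Leg 4: desired track 253.6°; wind correction -1.2° → command heading 252.4°, groundspeed 163.9 kt
Leg 5: desired track 219.5°; wind correction -0.2° → command heading 219.3°, groundspeed 162.6 kt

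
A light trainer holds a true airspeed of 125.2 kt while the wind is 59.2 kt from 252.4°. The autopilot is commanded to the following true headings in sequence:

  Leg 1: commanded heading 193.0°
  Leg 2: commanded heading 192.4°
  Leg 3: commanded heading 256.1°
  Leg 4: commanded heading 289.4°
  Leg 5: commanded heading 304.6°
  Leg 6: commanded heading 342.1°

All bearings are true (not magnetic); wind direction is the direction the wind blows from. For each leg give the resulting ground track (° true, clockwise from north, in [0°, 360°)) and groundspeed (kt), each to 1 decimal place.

Leg 1: heading 193.0°; drift -28.2° → track 164.8°, groundspeed 107.9 kt
Leg 2: heading 192.4°; drift -28.2° → track 164.2°, groundspeed 108.5 kt
Leg 3: heading 256.1°; drift +3.3° → track 259.4°, groundspeed 66.2 kt
Leg 4: heading 289.4°; drift +24.6° → track 314.0°, groundspeed 85.7 kt
Leg 5: heading 304.6°; drift +27.7° → track 332.3°, groundspeed 100.5 kt
Leg 6: heading 342.1°; drift +25.4° → track 7.5°, groundspeed 138.2 kt

Leg 1: track=164.8°, groundspeed=107.9 kt
Leg 2: track=164.2°, groundspeed=108.5 kt
Leg 3: track=259.4°, groundspeed=66.2 kt
Leg 4: track=314.0°, groundspeed=85.7 kt
Leg 5: track=332.3°, groundspeed=100.5 kt
Leg 6: track=7.5°, groundspeed=138.2 kt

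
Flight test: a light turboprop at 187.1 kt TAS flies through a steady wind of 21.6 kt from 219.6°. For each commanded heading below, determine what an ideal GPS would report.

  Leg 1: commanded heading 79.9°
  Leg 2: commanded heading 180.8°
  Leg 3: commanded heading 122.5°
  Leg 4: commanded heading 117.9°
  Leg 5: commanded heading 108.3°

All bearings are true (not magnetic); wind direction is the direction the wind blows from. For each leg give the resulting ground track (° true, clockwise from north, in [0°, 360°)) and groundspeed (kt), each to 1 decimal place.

Leg 1: heading 79.9°; drift -3.9° → track 76.0°, groundspeed 204.1 kt
Leg 2: heading 180.8°; drift -4.5° → track 176.3°, groundspeed 170.8 kt
Leg 3: heading 122.5°; drift -6.4° → track 116.1°, groundspeed 191.0 kt
Leg 4: heading 117.9°; drift -6.3° → track 111.6°, groundspeed 192.6 kt
Leg 5: heading 108.3°; drift -5.9° → track 102.4°, groundspeed 196.0 kt

Leg 1: track=76.0°, groundspeed=204.1 kt
Leg 2: track=176.3°, groundspeed=170.8 kt
Leg 3: track=116.1°, groundspeed=191.0 kt
Leg 4: track=111.6°, groundspeed=192.6 kt
Leg 5: track=102.4°, groundspeed=196.0 kt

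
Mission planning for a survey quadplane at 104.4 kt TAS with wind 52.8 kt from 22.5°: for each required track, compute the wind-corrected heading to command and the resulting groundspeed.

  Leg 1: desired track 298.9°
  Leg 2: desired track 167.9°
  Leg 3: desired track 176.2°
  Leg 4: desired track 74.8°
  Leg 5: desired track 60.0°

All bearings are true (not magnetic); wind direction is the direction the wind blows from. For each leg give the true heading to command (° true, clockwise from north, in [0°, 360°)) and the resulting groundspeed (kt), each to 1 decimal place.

Leg 1: desired track 298.9°; wind correction +30.2° → command heading 329.1°, groundspeed 84.4 kt
Leg 2: desired track 167.9°; wind correction -16.7° → command heading 151.2°, groundspeed 143.5 kt
Leg 3: desired track 176.2°; wind correction -12.9° → command heading 163.3°, groundspeed 149.1 kt
Leg 4: desired track 74.8°; wind correction -23.6° → command heading 51.2°, groundspeed 63.4 kt
Leg 5: desired track 60.0°; wind correction -17.9° → command heading 42.1°, groundspeed 57.4 kt

Leg 1: heading=329.1°, groundspeed=84.4 kt
Leg 2: heading=151.2°, groundspeed=143.5 kt
Leg 3: heading=163.3°, groundspeed=149.1 kt
Leg 4: heading=51.2°, groundspeed=63.4 kt
Leg 5: heading=42.1°, groundspeed=57.4 kt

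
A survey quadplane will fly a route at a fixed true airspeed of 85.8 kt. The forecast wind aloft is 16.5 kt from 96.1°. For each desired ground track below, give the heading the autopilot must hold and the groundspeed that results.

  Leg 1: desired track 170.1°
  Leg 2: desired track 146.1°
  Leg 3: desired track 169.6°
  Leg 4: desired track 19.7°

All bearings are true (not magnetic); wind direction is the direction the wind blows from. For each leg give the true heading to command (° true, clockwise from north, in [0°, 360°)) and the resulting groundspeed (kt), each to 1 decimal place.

Leg 1: heading=159.4°, groundspeed=79.8 kt
Leg 2: heading=137.6°, groundspeed=74.3 kt
Leg 3: heading=159.0°, groundspeed=79.6 kt
Leg 4: heading=30.5°, groundspeed=80.4 kt

Leg 1: desired track 170.1°; wind correction -10.7° → command heading 159.4°, groundspeed 79.8 kt
Leg 2: desired track 146.1°; wind correction -8.5° → command heading 137.6°, groundspeed 74.3 kt
Leg 3: desired track 169.6°; wind correction -10.6° → command heading 159.0°, groundspeed 79.6 kt
Leg 4: desired track 19.7°; wind correction +10.8° → command heading 30.5°, groundspeed 80.4 kt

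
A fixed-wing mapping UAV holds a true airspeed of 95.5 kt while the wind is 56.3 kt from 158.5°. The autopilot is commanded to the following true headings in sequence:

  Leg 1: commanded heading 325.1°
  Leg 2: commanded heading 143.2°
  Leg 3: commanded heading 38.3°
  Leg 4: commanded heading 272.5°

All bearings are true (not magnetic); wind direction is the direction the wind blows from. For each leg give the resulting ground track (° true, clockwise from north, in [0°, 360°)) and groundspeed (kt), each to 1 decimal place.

Leg 1: heading 325.1°; drift +5.0° → track 330.1°, groundspeed 150.8 kt
Leg 2: heading 143.2°; drift -19.8° → track 123.4°, groundspeed 43.8 kt
Leg 3: heading 38.3°; drift -21.5° → track 16.8°, groundspeed 133.0 kt
Leg 4: heading 272.5°; drift +23.5° → track 296.0°, groundspeed 129.1 kt

Leg 1: track=330.1°, groundspeed=150.8 kt
Leg 2: track=123.4°, groundspeed=43.8 kt
Leg 3: track=16.8°, groundspeed=133.0 kt
Leg 4: track=296.0°, groundspeed=129.1 kt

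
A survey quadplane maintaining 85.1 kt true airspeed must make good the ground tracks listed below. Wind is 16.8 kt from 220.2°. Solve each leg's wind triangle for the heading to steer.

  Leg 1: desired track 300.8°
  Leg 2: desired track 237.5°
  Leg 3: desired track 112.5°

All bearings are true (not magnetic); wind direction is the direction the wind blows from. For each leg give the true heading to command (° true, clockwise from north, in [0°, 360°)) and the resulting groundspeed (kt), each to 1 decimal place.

Leg 1: heading=289.6°, groundspeed=80.7 kt
Leg 2: heading=234.1°, groundspeed=68.9 kt
Leg 3: heading=123.3°, groundspeed=88.7 kt

Leg 1: desired track 300.8°; wind correction -11.2° → command heading 289.6°, groundspeed 80.7 kt
Leg 2: desired track 237.5°; wind correction -3.4° → command heading 234.1°, groundspeed 68.9 kt
Leg 3: desired track 112.5°; wind correction +10.8° → command heading 123.3°, groundspeed 88.7 kt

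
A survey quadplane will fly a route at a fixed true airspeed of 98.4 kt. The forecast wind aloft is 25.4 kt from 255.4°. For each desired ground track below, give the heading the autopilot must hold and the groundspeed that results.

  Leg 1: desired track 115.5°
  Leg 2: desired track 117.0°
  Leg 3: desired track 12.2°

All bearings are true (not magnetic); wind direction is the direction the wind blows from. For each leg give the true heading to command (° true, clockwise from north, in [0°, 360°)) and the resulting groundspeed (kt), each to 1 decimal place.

Leg 1: heading=125.1°, groundspeed=116.5 kt
Leg 2: heading=126.9°, groundspeed=115.9 kt
Leg 3: heading=358.9°, groundspeed=107.2 kt

Leg 1: desired track 115.5°; wind correction +9.6° → command heading 125.1°, groundspeed 116.5 kt
Leg 2: desired track 117.0°; wind correction +9.9° → command heading 126.9°, groundspeed 115.9 kt
Leg 3: desired track 12.2°; wind correction -13.3° → command heading 358.9°, groundspeed 107.2 kt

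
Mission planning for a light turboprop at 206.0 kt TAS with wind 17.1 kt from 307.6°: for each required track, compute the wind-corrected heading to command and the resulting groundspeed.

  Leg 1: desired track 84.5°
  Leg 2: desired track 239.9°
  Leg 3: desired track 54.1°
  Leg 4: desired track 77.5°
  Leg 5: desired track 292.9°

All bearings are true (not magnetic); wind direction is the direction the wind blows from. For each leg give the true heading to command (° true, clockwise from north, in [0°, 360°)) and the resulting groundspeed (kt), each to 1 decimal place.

Leg 1: heading=81.2°, groundspeed=218.2 kt
Leg 2: heading=244.3°, groundspeed=198.9 kt
Leg 3: heading=49.5°, groundspeed=210.2 kt
Leg 4: heading=73.8°, groundspeed=216.6 kt
Leg 5: heading=294.1°, groundspeed=189.4 kt

Leg 1: desired track 84.5°; wind correction -3.3° → command heading 81.2°, groundspeed 218.2 kt
Leg 2: desired track 239.9°; wind correction +4.4° → command heading 244.3°, groundspeed 198.9 kt
Leg 3: desired track 54.1°; wind correction -4.6° → command heading 49.5°, groundspeed 210.2 kt
Leg 4: desired track 77.5°; wind correction -3.7° → command heading 73.8°, groundspeed 216.6 kt
Leg 5: desired track 292.9°; wind correction +1.2° → command heading 294.1°, groundspeed 189.4 kt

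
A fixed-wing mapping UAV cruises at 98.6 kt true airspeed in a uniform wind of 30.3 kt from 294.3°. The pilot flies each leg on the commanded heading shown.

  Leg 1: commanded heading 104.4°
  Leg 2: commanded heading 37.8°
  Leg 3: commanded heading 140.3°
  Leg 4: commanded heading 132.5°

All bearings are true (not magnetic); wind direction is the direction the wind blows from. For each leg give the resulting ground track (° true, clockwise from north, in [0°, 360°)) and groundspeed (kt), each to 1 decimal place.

Leg 1: track=106.7°, groundspeed=128.6 kt
Leg 2: track=53.4°, groundspeed=109.7 kt
Leg 3: track=134.3°, groundspeed=126.5 kt
Leg 4: track=128.3°, groundspeed=127.7 kt

Leg 1: heading 104.4°; drift +2.3° → track 106.7°, groundspeed 128.6 kt
Leg 2: heading 37.8°; drift +15.6° → track 53.4°, groundspeed 109.7 kt
Leg 3: heading 140.3°; drift -6.0° → track 134.3°, groundspeed 126.5 kt
Leg 4: heading 132.5°; drift -4.2° → track 128.3°, groundspeed 127.7 kt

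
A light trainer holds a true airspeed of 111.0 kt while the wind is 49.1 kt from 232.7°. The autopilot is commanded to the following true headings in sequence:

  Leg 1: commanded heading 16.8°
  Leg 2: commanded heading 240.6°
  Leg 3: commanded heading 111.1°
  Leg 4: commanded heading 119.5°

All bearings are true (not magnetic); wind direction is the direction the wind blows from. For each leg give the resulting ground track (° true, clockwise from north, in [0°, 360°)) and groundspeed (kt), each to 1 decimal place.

Leg 1: heading 16.8°; drift +10.8° → track 27.6°, groundspeed 153.5 kt
Leg 2: heading 240.6°; drift +6.2° → track 246.8°, groundspeed 62.7 kt
Leg 3: heading 111.1°; drift -17.0° → track 94.1°, groundspeed 143.0 kt
Leg 4: heading 119.5°; drift -19.1° → track 100.4°, groundspeed 137.9 kt

Leg 1: track=27.6°, groundspeed=153.5 kt
Leg 2: track=246.8°, groundspeed=62.7 kt
Leg 3: track=94.1°, groundspeed=143.0 kt
Leg 4: track=100.4°, groundspeed=137.9 kt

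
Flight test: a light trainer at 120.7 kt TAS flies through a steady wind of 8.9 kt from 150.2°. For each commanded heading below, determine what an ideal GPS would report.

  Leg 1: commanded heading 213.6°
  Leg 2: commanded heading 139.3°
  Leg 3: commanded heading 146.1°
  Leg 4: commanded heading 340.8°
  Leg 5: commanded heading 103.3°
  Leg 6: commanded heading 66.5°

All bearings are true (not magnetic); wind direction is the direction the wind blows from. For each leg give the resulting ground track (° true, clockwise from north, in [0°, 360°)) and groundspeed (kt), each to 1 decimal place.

Leg 1: track=217.5°, groundspeed=117.0 kt
Leg 2: track=138.4°, groundspeed=112.0 kt
Leg 3: track=145.8°, groundspeed=111.8 kt
Leg 4: track=340.1°, groundspeed=129.5 kt
Leg 5: track=100.1°, groundspeed=114.8 kt
Leg 6: track=62.3°, groundspeed=120.0 kt

Leg 1: heading 213.6°; drift +3.9° → track 217.5°, groundspeed 117.0 kt
Leg 2: heading 139.3°; drift -0.9° → track 138.4°, groundspeed 112.0 kt
Leg 3: heading 146.1°; drift -0.3° → track 145.8°, groundspeed 111.8 kt
Leg 4: heading 340.8°; drift -0.7° → track 340.1°, groundspeed 129.5 kt
Leg 5: heading 103.3°; drift -3.2° → track 100.1°, groundspeed 114.8 kt
Leg 6: heading 66.5°; drift -4.2° → track 62.3°, groundspeed 120.0 kt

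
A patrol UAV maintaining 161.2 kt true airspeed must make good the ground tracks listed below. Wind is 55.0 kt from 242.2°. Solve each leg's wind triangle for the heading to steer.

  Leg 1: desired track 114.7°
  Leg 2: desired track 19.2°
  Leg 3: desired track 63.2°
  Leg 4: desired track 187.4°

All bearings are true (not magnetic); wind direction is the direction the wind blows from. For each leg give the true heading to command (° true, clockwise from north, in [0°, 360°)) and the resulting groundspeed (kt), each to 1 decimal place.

Leg 1: heading=130.4°, groundspeed=188.7 kt
Leg 2: heading=5.7°, groundspeed=197.0 kt
Leg 3: heading=63.5°, groundspeed=216.2 kt
Leg 4: heading=203.6°, groundspeed=123.1 kt

Leg 1: desired track 114.7°; wind correction +15.7° → command heading 130.4°, groundspeed 188.7 kt
Leg 2: desired track 19.2°; wind correction -13.5° → command heading 5.7°, groundspeed 197.0 kt
Leg 3: desired track 63.2°; wind correction +0.3° → command heading 63.5°, groundspeed 216.2 kt
Leg 4: desired track 187.4°; wind correction +16.2° → command heading 203.6°, groundspeed 123.1 kt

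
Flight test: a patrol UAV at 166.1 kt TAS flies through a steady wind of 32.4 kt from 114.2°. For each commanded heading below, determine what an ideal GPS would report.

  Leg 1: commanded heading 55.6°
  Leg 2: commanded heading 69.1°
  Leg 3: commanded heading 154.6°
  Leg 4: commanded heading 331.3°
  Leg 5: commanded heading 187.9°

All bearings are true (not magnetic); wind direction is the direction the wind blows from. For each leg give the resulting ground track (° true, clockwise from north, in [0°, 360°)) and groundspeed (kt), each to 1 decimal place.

Leg 1: heading 55.6°; drift -10.5° → track 45.1°, groundspeed 151.8 kt
Leg 2: heading 69.1°; drift -9.1° → track 60.0°, groundspeed 145.1 kt
Leg 3: heading 154.6°; drift +8.4° → track 163.0°, groundspeed 143.0 kt
Leg 4: heading 331.3°; drift -5.8° → track 325.5°, groundspeed 192.9 kt
Leg 5: heading 187.9°; drift +11.2° → track 199.1°, groundspeed 160.1 kt

Leg 1: track=45.1°, groundspeed=151.8 kt
Leg 2: track=60.0°, groundspeed=145.1 kt
Leg 3: track=163.0°, groundspeed=143.0 kt
Leg 4: track=325.5°, groundspeed=192.9 kt
Leg 5: track=199.1°, groundspeed=160.1 kt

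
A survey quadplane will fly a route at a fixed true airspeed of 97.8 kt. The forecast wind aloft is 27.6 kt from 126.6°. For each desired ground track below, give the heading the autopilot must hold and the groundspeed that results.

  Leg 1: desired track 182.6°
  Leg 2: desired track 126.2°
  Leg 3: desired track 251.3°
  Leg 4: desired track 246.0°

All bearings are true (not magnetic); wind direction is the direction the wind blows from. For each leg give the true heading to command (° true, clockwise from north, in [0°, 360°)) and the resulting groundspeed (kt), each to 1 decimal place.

Leg 1: heading=169.1°, groundspeed=79.7 kt
Leg 2: heading=126.3°, groundspeed=70.2 kt
Leg 3: heading=237.9°, groundspeed=110.8 kt
Leg 4: heading=231.8°, groundspeed=108.3 kt

Leg 1: desired track 182.6°; wind correction -13.5° → command heading 169.1°, groundspeed 79.7 kt
Leg 2: desired track 126.2°; wind correction +0.1° → command heading 126.3°, groundspeed 70.2 kt
Leg 3: desired track 251.3°; wind correction -13.4° → command heading 237.9°, groundspeed 110.8 kt
Leg 4: desired track 246.0°; wind correction -14.2° → command heading 231.8°, groundspeed 108.3 kt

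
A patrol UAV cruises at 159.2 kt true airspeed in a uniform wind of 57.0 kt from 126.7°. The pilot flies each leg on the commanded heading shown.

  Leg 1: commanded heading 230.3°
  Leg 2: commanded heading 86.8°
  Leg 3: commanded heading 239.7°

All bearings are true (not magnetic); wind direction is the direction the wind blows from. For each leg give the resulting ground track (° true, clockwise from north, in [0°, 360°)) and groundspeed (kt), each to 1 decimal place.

Leg 1: track=248.1°, groundspeed=181.3 kt
Leg 2: track=69.2°, groundspeed=121.1 kt
Leg 3: track=255.8°, groundspeed=188.9 kt

Leg 1: heading 230.3°; drift +17.8° → track 248.1°, groundspeed 181.3 kt
Leg 2: heading 86.8°; drift -17.6° → track 69.2°, groundspeed 121.1 kt
Leg 3: heading 239.7°; drift +16.1° → track 255.8°, groundspeed 188.9 kt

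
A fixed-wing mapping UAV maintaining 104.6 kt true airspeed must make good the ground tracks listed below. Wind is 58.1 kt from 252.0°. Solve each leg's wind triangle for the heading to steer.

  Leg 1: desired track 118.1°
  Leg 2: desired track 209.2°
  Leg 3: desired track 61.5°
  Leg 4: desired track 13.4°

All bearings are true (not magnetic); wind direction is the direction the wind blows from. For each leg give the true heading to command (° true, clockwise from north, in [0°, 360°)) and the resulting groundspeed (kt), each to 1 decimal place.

Leg 1: heading=141.7°, groundspeed=136.1 kt
Leg 2: heading=231.4°, groundspeed=54.2 kt
Leg 3: heading=55.7°, groundspeed=161.2 kt
Leg 4: heading=345.1°, groundspeed=122.4 kt

Leg 1: desired track 118.1°; wind correction +23.6° → command heading 141.7°, groundspeed 136.1 kt
Leg 2: desired track 209.2°; wind correction +22.2° → command heading 231.4°, groundspeed 54.2 kt
Leg 3: desired track 61.5°; wind correction -5.8° → command heading 55.7°, groundspeed 161.2 kt
Leg 4: desired track 13.4°; wind correction -28.3° → command heading 345.1°, groundspeed 122.4 kt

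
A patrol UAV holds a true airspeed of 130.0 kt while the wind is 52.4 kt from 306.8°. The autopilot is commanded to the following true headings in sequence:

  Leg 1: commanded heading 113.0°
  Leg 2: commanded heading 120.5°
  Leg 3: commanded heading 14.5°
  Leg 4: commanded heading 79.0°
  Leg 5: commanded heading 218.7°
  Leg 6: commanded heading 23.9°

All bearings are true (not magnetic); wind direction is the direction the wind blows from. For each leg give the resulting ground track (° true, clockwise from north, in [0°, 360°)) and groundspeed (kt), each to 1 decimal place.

Leg 1: heading 113.0°; drift +4.0° → track 117.0°, groundspeed 181.3 kt
Leg 2: heading 120.5°; drift +1.8° → track 122.3°, groundspeed 182.2 kt
Leg 3: heading 14.5°; drift +23.8° → track 38.3°, groundspeed 120.3 kt
Leg 4: heading 79.0°; drift +13.2° → track 92.2°, groundspeed 169.7 kt
Leg 5: heading 218.7°; drift -22.2° → track 196.5°, groundspeed 138.5 kt
Leg 6: heading 23.9°; drift +23.4° → track 47.3°, groundspeed 128.9 kt

Leg 1: track=117.0°, groundspeed=181.3 kt
Leg 2: track=122.3°, groundspeed=182.2 kt
Leg 3: track=38.3°, groundspeed=120.3 kt
Leg 4: track=92.2°, groundspeed=169.7 kt
Leg 5: track=196.5°, groundspeed=138.5 kt
Leg 6: track=47.3°, groundspeed=128.9 kt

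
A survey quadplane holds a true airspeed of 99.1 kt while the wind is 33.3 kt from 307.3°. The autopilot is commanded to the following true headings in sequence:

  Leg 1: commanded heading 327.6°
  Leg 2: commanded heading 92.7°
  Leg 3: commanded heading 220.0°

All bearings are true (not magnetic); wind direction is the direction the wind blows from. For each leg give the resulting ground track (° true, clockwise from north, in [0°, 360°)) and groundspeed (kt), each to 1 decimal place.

Leg 1: heading 327.6°; drift +9.7° → track 337.3°, groundspeed 68.8 kt
Leg 2: heading 92.7°; drift +8.5° → track 101.2°, groundspeed 127.9 kt
Leg 3: heading 220.0°; drift -18.8° → track 201.2°, groundspeed 103.0 kt

Leg 1: track=337.3°, groundspeed=68.8 kt
Leg 2: track=101.2°, groundspeed=127.9 kt
Leg 3: track=201.2°, groundspeed=103.0 kt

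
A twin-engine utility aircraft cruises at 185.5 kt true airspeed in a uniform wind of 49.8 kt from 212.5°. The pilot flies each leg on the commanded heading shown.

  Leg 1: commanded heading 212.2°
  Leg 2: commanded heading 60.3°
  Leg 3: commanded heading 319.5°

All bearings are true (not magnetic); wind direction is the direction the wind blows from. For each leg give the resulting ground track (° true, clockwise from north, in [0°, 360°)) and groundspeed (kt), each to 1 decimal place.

Leg 1: heading 212.2°; drift -0.1° → track 212.1°, groundspeed 135.7 kt
Leg 2: heading 60.3°; drift -5.8° → track 54.5°, groundspeed 230.7 kt
Leg 3: heading 319.5°; drift +13.4° → track 332.9°, groundspeed 205.7 kt

Leg 1: track=212.1°, groundspeed=135.7 kt
Leg 2: track=54.5°, groundspeed=230.7 kt
Leg 3: track=332.9°, groundspeed=205.7 kt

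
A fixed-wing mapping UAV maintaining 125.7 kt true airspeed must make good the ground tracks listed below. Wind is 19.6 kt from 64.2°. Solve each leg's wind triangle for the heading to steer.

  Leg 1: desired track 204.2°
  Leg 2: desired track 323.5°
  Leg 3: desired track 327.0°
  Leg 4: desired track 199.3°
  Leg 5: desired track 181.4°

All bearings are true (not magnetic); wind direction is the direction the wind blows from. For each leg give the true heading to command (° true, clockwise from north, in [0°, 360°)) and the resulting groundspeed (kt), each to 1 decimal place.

Leg 1: heading=198.4°, groundspeed=140.1 kt
Leg 2: heading=332.3°, groundspeed=127.9 kt
Leg 3: heading=335.9°, groundspeed=126.6 kt
Leg 4: heading=193.0°, groundspeed=138.8 kt
Leg 5: heading=173.4°, groundspeed=133.4 kt

Leg 1: desired track 204.2°; wind correction -5.8° → command heading 198.4°, groundspeed 140.1 kt
Leg 2: desired track 323.5°; wind correction +8.8° → command heading 332.3°, groundspeed 127.9 kt
Leg 3: desired track 327.0°; wind correction +8.9° → command heading 335.9°, groundspeed 126.6 kt
Leg 4: desired track 199.3°; wind correction -6.3° → command heading 193.0°, groundspeed 138.8 kt
Leg 5: desired track 181.4°; wind correction -8.0° → command heading 173.4°, groundspeed 133.4 kt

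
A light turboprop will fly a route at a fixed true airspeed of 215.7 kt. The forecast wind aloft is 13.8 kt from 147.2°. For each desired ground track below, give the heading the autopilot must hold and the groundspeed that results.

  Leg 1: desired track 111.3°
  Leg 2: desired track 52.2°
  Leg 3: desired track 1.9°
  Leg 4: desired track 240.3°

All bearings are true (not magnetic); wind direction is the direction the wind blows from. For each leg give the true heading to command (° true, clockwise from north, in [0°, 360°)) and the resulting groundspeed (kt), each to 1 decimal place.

Leg 1: heading=113.4°, groundspeed=204.4 kt
Leg 2: heading=55.9°, groundspeed=216.5 kt
Leg 3: heading=4.0°, groundspeed=226.9 kt
Leg 4: heading=236.6°, groundspeed=216.0 kt

Leg 1: desired track 111.3°; wind correction +2.1° → command heading 113.4°, groundspeed 204.4 kt
Leg 2: desired track 52.2°; wind correction +3.7° → command heading 55.9°, groundspeed 216.5 kt
Leg 3: desired track 1.9°; wind correction +2.1° → command heading 4.0°, groundspeed 226.9 kt
Leg 4: desired track 240.3°; wind correction -3.7° → command heading 236.6°, groundspeed 216.0 kt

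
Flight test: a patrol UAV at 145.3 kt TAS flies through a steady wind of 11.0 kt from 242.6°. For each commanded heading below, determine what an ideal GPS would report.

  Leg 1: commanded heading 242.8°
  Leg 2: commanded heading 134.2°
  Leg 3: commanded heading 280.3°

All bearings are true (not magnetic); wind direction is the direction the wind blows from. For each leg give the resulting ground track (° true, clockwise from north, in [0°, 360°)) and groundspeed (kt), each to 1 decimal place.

Leg 1: heading 242.8°; drift +0.0° → track 242.8°, groundspeed 134.3 kt
Leg 2: heading 134.2°; drift -4.0° → track 130.2°, groundspeed 149.1 kt
Leg 3: heading 280.3°; drift +2.8° → track 283.1°, groundspeed 136.8 kt

Leg 1: track=242.8°, groundspeed=134.3 kt
Leg 2: track=130.2°, groundspeed=149.1 kt
Leg 3: track=283.1°, groundspeed=136.8 kt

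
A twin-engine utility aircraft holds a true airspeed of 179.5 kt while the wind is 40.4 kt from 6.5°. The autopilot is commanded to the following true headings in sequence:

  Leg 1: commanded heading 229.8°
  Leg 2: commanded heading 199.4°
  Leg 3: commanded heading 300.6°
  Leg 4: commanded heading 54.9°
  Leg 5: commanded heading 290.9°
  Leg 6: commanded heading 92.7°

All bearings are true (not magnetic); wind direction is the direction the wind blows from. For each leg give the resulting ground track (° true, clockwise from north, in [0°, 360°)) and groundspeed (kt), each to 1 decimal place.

Leg 1: track=222.2°, groundspeed=210.7 kt
Leg 2: track=197.0°, groundspeed=219.1 kt
Leg 3: track=287.9°, groundspeed=167.1 kt
Leg 4: track=66.1°, groundspeed=155.6 kt
Leg 5: track=277.9°, groundspeed=173.9 kt
Leg 6: track=105.5°, groundspeed=181.4 kt

Leg 1: heading 229.8°; drift -7.6° → track 222.2°, groundspeed 210.7 kt
Leg 2: heading 199.4°; drift -2.4° → track 197.0°, groundspeed 219.1 kt
Leg 3: heading 300.6°; drift -12.7° → track 287.9°, groundspeed 167.1 kt
Leg 4: heading 54.9°; drift +11.2° → track 66.1°, groundspeed 155.6 kt
Leg 5: heading 290.9°; drift -13.0° → track 277.9°, groundspeed 173.9 kt
Leg 6: heading 92.7°; drift +12.8° → track 105.5°, groundspeed 181.4 kt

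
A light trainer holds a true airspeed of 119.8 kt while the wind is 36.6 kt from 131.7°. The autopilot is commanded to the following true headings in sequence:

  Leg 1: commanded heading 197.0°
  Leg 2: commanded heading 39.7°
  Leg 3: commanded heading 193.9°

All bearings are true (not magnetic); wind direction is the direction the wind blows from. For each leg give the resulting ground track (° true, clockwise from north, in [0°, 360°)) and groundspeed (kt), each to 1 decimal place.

Leg 1: track=214.6°, groundspeed=109.7 kt
Leg 2: track=22.9°, groundspeed=126.5 kt
Leg 3: track=211.4°, groundspeed=107.7 kt

Leg 1: heading 197.0°; drift +17.6° → track 214.6°, groundspeed 109.7 kt
Leg 2: heading 39.7°; drift -16.8° → track 22.9°, groundspeed 126.5 kt
Leg 3: heading 193.9°; drift +17.5° → track 211.4°, groundspeed 107.7 kt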